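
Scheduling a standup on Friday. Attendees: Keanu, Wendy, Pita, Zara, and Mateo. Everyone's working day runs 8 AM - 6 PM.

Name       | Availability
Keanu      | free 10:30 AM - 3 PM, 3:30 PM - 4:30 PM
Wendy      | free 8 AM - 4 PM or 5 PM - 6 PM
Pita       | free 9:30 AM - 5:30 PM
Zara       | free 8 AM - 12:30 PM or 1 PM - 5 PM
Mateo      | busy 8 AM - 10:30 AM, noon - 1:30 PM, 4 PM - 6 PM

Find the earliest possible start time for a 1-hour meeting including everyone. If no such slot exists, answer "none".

10:30

Keanu free: 10:30-15:00, 15:30-16:30.
Wendy free: 08:00-16:00, 17:00-18:00.
Pita free: 09:30-17:30.
Zara free: 08:00-12:30, 13:00-17:00.
Mateo free: 10:30-12:00, 13:30-16:00 (invert busy blocks within the working day).
Keanu ∩ Wendy: 10:30-15:00, 15:30-16:00.
Keanu ∩ Wendy ∩ Pita: 10:30-15:00, 15:30-16:00.
Keanu ∩ Wendy ∩ Pita ∩ Zara: 10:30-12:30, 13:00-15:00, 15:30-16:00.
Keanu ∩ Wendy ∩ Pita ∩ Zara ∩ Mateo: 10:30-12:00, 13:30-15:00, 15:30-16:00.
The first common window of at least 60 minutes is 10:30-12:00, so the earliest start is 10:30.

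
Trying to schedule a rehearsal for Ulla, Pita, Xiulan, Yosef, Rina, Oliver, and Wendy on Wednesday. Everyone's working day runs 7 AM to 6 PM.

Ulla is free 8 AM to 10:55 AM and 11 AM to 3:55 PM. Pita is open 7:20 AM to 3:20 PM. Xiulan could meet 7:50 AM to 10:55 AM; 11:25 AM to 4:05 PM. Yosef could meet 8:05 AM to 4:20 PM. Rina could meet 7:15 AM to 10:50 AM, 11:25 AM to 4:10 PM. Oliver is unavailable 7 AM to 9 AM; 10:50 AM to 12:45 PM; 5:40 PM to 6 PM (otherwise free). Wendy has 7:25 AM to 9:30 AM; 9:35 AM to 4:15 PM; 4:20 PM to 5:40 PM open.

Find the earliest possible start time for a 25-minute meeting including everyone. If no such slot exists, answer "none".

09:00

Ulla free: 08:00-10:55, 11:00-15:55.
Pita free: 07:20-15:20.
Xiulan free: 07:50-10:55, 11:25-16:05.
Yosef free: 08:05-16:20.
Rina free: 07:15-10:50, 11:25-16:10.
Oliver free: 09:00-10:50, 12:45-17:40 (invert busy blocks within the working day).
Wendy free: 07:25-09:30, 09:35-16:15, 16:20-17:40.
Ulla ∩ Pita: 08:00-10:55, 11:00-15:20.
Ulla ∩ Pita ∩ Xiulan: 08:00-10:55, 11:25-15:20.
Ulla ∩ Pita ∩ Xiulan ∩ Yosef: 08:05-10:55, 11:25-15:20.
Ulla ∩ Pita ∩ Xiulan ∩ Yosef ∩ Rina: 08:05-10:50, 11:25-15:20.
Ulla ∩ Pita ∩ Xiulan ∩ Yosef ∩ Rina ∩ Oliver: 09:00-10:50, 12:45-15:20.
Ulla ∩ Pita ∩ Xiulan ∩ Yosef ∩ Rina ∩ Oliver ∩ Wendy: 09:00-09:30, 09:35-10:50, 12:45-15:20.
Those are the intersection windows.
The first common window of at least 25 minutes is 09:00-09:30, so the earliest start is 09:00.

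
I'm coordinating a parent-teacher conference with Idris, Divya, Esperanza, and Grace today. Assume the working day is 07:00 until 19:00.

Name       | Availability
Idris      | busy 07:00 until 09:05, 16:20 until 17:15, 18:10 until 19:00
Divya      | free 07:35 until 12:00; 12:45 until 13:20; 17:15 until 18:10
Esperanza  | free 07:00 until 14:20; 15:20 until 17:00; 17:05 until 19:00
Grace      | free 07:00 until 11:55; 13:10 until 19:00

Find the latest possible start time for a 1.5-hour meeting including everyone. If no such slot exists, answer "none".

10:25

Idris free: 09:05-16:20, 17:15-18:10 (invert busy blocks within the working day).
Divya free: 07:35-12:00, 12:45-13:20, 17:15-18:10.
Esperanza free: 07:00-14:20, 15:20-17:00, 17:05-19:00.
Grace free: 07:00-11:55, 13:10-19:00.
Idris ∩ Divya: 09:05-12:00, 12:45-13:20, 17:15-18:10.
Idris ∩ Divya ∩ Esperanza: 09:05-12:00, 12:45-13:20, 17:15-18:10.
Idris ∩ Divya ∩ Esperanza ∩ Grace: 09:05-11:55, 13:10-13:20, 17:15-18:10.
The last common window of at least 90 minutes is 09:05-11:55; a 90-minute meeting can start as late as 10:25 and still end by 11:55.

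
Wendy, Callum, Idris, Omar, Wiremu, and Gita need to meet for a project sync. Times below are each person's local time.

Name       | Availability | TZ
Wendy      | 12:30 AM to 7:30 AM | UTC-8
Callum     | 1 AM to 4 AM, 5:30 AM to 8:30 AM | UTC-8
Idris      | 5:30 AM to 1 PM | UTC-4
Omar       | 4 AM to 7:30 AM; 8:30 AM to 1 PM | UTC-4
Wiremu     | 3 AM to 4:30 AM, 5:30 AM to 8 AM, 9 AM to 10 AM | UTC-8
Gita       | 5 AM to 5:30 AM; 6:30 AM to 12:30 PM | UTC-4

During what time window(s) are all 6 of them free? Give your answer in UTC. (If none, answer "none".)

11:00-11:30, 13:30-15:30

Wendy in UTC: 08:30-15:30 (add 8h to convert from UTC-8).
Callum in UTC: 09:00-12:00, 13:30-16:30 (add 8h to convert from UTC-8).
Idris in UTC: 09:30-17:00 (add 4h to convert from UTC-4).
Omar in UTC: 08:00-11:30, 12:30-17:00 (add 4h to convert from UTC-4).
Wiremu in UTC: 11:00-12:30, 13:30-16:00, 17:00-18:00 (add 8h to convert from UTC-8).
Gita in UTC: 09:00-09:30, 10:30-16:30 (add 4h to convert from UTC-4).
Wendy ∩ Callum: 09:00-12:00, 13:30-15:30.
Wendy ∩ Callum ∩ Idris: 09:30-12:00, 13:30-15:30.
Wendy ∩ Callum ∩ Idris ∩ Omar: 09:30-11:30, 13:30-15:30.
Wendy ∩ Callum ∩ Idris ∩ Omar ∩ Wiremu: 11:00-11:30, 13:30-15:30.
Wendy ∩ Callum ∩ Idris ∩ Omar ∩ Wiremu ∩ Gita: 11:00-11:30, 13:30-15:30.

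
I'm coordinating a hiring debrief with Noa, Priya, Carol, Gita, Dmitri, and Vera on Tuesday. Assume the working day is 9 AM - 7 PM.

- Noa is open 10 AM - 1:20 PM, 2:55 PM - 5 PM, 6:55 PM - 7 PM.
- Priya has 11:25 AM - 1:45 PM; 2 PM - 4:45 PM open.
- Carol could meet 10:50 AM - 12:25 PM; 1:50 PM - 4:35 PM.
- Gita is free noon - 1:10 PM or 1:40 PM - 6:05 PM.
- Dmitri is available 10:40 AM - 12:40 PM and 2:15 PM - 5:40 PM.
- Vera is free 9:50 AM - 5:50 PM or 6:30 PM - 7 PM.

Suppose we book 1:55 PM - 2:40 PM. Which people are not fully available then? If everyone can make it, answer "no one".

Noa: not fully free for 13:55-14:40. Priya: not fully free for 13:55-14:40. Carol: free for 13:55-14:40. Gita: free for 13:55-14:40. Dmitri: not fully free for 13:55-14:40. Vera: free for 13:55-14:40.

Dmitri, Noa, Priya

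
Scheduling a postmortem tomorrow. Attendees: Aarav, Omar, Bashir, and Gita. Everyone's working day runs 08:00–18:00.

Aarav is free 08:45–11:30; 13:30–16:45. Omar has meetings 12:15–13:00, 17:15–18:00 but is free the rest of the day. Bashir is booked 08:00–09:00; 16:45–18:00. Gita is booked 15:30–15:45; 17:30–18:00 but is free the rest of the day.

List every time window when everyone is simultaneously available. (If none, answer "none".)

09:00-11:30, 13:30-15:30, 15:45-16:45

Aarav free: 08:45-11:30, 13:30-16:45.
Omar free: 08:00-12:15, 13:00-17:15 (invert busy blocks within the working day).
Bashir free: 09:00-16:45 (invert busy blocks within the working day).
Gita free: 08:00-15:30, 15:45-17:30 (invert busy blocks within the working day).
Aarav ∩ Omar: 08:45-11:30, 13:30-16:45.
Aarav ∩ Omar ∩ Bashir: 09:00-11:30, 13:30-16:45.
Aarav ∩ Omar ∩ Bashir ∩ Gita: 09:00-11:30, 13:30-15:30, 15:45-16:45.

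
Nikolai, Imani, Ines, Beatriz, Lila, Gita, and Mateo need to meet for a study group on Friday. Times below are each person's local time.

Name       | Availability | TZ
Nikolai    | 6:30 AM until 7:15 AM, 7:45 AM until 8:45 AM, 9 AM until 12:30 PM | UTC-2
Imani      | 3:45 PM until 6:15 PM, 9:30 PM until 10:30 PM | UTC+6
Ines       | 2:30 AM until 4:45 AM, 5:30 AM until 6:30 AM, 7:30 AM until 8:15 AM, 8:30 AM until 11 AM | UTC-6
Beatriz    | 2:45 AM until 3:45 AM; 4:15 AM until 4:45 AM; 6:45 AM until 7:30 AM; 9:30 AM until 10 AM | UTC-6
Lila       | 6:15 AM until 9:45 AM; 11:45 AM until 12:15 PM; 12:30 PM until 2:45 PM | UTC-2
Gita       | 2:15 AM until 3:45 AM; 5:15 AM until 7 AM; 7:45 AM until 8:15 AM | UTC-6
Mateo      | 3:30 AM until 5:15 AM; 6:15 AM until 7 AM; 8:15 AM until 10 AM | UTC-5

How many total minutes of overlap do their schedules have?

0

Nikolai in UTC: 08:30-09:15, 09:45-10:45, 11:00-14:30 (add 2h to convert from UTC-2).
Imani in UTC: 09:45-12:15, 15:30-16:30 (subtract 6h to convert from UTC+6).
Ines in UTC: 08:30-10:45, 11:30-12:30, 13:30-14:15, 14:30-17:00 (add 6h to convert from UTC-6).
Beatriz in UTC: 08:45-09:45, 10:15-10:45, 12:45-13:30, 15:30-16:00 (add 6h to convert from UTC-6).
Lila in UTC: 08:15-11:45, 13:45-14:15, 14:30-16:45 (add 2h to convert from UTC-2).
Gita in UTC: 08:15-09:45, 11:15-13:00, 13:45-14:15 (add 6h to convert from UTC-6).
Mateo in UTC: 08:30-10:15, 11:15-12:00, 13:15-15:00 (add 5h to convert from UTC-5).
Nikolai ∩ Imani: 09:45-10:45, 11:00-12:15.
Nikolai ∩ Imani ∩ Ines: 09:45-10:45, 11:30-12:15.
Nikolai ∩ Imani ∩ Ines ∩ Beatriz: 10:15-10:45.
Nikolai ∩ Imani ∩ Ines ∩ Beatriz ∩ Lila: 10:15-10:45.
Nikolai ∩ Imani ∩ Ines ∩ Beatriz ∩ Lila ∩ Gita: ∅.
Nikolai ∩ Imani ∩ Ines ∩ Beatriz ∩ Lila ∩ Gita ∩ Mateo: ∅.
There is no time when everyone is free.
There is no common window, so the total is 0 minutes.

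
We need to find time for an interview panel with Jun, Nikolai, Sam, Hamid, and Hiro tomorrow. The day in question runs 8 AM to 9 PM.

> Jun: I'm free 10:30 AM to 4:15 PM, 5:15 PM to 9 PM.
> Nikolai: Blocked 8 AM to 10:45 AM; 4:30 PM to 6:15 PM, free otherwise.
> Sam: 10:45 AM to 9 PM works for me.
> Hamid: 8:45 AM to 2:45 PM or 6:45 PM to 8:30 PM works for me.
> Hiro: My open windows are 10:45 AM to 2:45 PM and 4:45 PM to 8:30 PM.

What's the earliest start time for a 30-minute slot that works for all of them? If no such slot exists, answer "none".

Jun free: 10:30-16:15, 17:15-21:00.
Nikolai free: 10:45-16:30, 18:15-21:00 (invert busy blocks within the working day).
Sam free: 10:45-21:00.
Hamid free: 08:45-14:45, 18:45-20:30.
Hiro free: 10:45-14:45, 16:45-20:30.
Jun ∩ Nikolai: 10:45-16:15, 18:15-21:00.
Jun ∩ Nikolai ∩ Sam: 10:45-16:15, 18:15-21:00.
Jun ∩ Nikolai ∩ Sam ∩ Hamid: 10:45-14:45, 18:45-20:30.
Jun ∩ Nikolai ∩ Sam ∩ Hamid ∩ Hiro: 10:45-14:45, 18:45-20:30.
So the common availability across everyone is 10:45-14:45, 18:45-20:30.
The first common window of at least 30 minutes is 10:45-14:45, so the earliest start is 10:45.

10:45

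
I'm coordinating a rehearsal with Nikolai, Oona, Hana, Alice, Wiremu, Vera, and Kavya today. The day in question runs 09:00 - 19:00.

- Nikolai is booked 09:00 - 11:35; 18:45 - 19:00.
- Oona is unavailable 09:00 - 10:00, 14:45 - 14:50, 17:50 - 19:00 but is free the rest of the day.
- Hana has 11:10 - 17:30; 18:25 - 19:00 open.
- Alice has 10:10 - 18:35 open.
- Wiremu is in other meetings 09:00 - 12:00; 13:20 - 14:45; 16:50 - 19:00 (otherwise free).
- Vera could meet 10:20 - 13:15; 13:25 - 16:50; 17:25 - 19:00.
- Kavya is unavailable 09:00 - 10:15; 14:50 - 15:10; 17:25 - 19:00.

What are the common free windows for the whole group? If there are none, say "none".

12:00-13:15, 15:10-16:50

Nikolai free: 11:35-18:45 (invert busy blocks within the working day).
Oona free: 10:00-14:45, 14:50-17:50 (invert busy blocks within the working day).
Hana free: 11:10-17:30, 18:25-19:00.
Alice free: 10:10-18:35.
Wiremu free: 12:00-13:20, 14:45-16:50 (invert busy blocks within the working day).
Vera free: 10:20-13:15, 13:25-16:50, 17:25-19:00.
Kavya free: 10:15-14:50, 15:10-17:25 (invert busy blocks within the working day).
Nikolai ∩ Oona: 11:35-14:45, 14:50-17:50.
Nikolai ∩ Oona ∩ Hana: 11:35-14:45, 14:50-17:30.
Nikolai ∩ Oona ∩ Hana ∩ Alice: 11:35-14:45, 14:50-17:30.
Nikolai ∩ Oona ∩ Hana ∩ Alice ∩ Wiremu: 12:00-13:20, 14:50-16:50.
Nikolai ∩ Oona ∩ Hana ∩ Alice ∩ Wiremu ∩ Vera: 12:00-13:15, 14:50-16:50.
Nikolai ∩ Oona ∩ Hana ∩ Alice ∩ Wiremu ∩ Vera ∩ Kavya: 12:00-13:15, 15:10-16:50.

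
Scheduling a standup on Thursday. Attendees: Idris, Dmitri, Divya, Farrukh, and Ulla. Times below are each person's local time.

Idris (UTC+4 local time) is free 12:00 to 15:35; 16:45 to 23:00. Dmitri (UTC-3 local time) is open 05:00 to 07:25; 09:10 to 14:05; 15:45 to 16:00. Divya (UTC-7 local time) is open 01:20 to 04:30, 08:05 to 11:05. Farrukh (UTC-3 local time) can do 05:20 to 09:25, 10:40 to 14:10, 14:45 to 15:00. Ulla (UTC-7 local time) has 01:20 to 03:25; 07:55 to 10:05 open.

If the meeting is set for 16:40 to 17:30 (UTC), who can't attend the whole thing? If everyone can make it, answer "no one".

Dmitri, Farrukh, Ulla

Idris in UTC: 08:00-11:35, 12:45-19:00 (subtract 4h to convert from UTC+4).
Dmitri in UTC: 08:00-10:25, 12:10-17:05, 18:45-19:00 (add 3h to convert from UTC-3).
Divya in UTC: 08:20-11:30, 15:05-18:05 (add 7h to convert from UTC-7).
Farrukh in UTC: 08:20-12:25, 13:40-17:10, 17:45-18:00 (add 3h to convert from UTC-3).
Ulla in UTC: 08:20-10:25, 14:55-17:05 (add 7h to convert from UTC-7).
Idris: free for 16:40-17:30. Dmitri: not fully free for 16:40-17:30. Divya: free for 16:40-17:30. Farrukh: not fully free for 16:40-17:30. Ulla: not fully free for 16:40-17:30.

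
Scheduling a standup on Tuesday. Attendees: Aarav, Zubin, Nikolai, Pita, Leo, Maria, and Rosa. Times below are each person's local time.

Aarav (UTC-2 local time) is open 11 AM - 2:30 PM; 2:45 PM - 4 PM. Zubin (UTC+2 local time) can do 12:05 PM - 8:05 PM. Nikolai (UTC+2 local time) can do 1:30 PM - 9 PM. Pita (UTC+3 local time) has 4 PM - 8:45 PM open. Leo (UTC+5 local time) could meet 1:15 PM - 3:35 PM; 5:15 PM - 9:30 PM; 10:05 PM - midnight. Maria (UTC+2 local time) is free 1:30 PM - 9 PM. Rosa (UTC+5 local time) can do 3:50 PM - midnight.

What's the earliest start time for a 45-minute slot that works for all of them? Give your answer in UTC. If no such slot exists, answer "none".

13:00

Aarav in UTC: 13:00-16:30, 16:45-18:00 (add 2h to convert from UTC-2).
Zubin in UTC: 10:05-18:05 (subtract 2h to convert from UTC+2).
Nikolai in UTC: 11:30-19:00 (subtract 2h to convert from UTC+2).
Pita in UTC: 13:00-17:45 (subtract 3h to convert from UTC+3).
Leo in UTC: 08:15-10:35, 12:15-16:30, 17:05-19:00 (subtract 5h to convert from UTC+5).
Maria in UTC: 11:30-19:00 (subtract 2h to convert from UTC+2).
Rosa in UTC: 10:50-19:00 (subtract 5h to convert from UTC+5).
Aarav ∩ Zubin: 13:00-16:30, 16:45-18:00.
Aarav ∩ Zubin ∩ Nikolai: 13:00-16:30, 16:45-18:00.
Aarav ∩ Zubin ∩ Nikolai ∩ Pita: 13:00-16:30, 16:45-17:45.
Aarav ∩ Zubin ∩ Nikolai ∩ Pita ∩ Leo: 13:00-16:30, 17:05-17:45.
Aarav ∩ Zubin ∩ Nikolai ∩ Pita ∩ Leo ∩ Maria: 13:00-16:30, 17:05-17:45.
Aarav ∩ Zubin ∩ Nikolai ∩ Pita ∩ Leo ∩ Maria ∩ Rosa: 13:00-16:30, 17:05-17:45.
So the common availability across everyone is 13:00-16:30, 17:05-17:45.
The first common window of at least 45 minutes is 13:00-16:30, so the earliest start is 13:00.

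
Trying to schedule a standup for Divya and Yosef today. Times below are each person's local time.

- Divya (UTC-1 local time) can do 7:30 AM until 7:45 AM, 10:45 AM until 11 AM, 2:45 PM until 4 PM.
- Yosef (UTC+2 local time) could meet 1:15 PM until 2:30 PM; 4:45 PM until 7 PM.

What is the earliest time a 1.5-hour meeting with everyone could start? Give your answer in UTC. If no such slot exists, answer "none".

none

Divya in UTC: 08:30-08:45, 11:45-12:00, 15:45-17:00 (add 1h to convert from UTC-1).
Yosef in UTC: 11:15-12:30, 14:45-17:00 (subtract 2h to convert from UTC+2).
Divya ∩ Yosef: 11:45-12:00, 15:45-17:00.
No common window is at least 90 minutes long.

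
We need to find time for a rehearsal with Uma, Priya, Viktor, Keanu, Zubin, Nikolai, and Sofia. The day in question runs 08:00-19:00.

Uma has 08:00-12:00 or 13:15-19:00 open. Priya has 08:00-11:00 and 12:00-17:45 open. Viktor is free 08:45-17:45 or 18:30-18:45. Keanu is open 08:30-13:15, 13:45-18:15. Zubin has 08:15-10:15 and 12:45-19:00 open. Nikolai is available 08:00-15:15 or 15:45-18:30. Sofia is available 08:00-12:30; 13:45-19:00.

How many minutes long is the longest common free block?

Uma ∩ Priya: 08:00-11:00, 13:15-17:45.
Uma ∩ Priya ∩ Viktor: 08:45-11:00, 13:15-17:45.
Uma ∩ Priya ∩ Viktor ∩ Keanu: 08:45-11:00, 13:45-17:45.
Uma ∩ Priya ∩ Viktor ∩ Keanu ∩ Zubin: 08:45-10:15, 13:45-17:45.
Uma ∩ Priya ∩ Viktor ∩ Keanu ∩ Zubin ∩ Nikolai: 08:45-10:15, 13:45-15:15, 15:45-17:45.
Uma ∩ Priya ∩ Viktor ∩ Keanu ∩ Zubin ∩ Nikolai ∩ Sofia: 08:45-10:15, 13:45-15:15, 15:45-17:45.
The longest is 15:45-17:45 at 120 minutes.

120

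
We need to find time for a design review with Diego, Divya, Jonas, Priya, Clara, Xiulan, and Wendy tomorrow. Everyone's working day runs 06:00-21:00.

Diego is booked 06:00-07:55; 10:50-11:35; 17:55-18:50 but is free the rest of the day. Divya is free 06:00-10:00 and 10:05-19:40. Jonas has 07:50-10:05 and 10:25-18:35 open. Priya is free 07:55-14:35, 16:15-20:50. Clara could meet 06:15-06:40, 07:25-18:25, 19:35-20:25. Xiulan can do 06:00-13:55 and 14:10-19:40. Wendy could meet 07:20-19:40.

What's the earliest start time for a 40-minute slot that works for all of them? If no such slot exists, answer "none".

07:55

Diego free: 07:55-10:50, 11:35-17:55, 18:50-21:00 (invert busy blocks within the working day).
Divya free: 06:00-10:00, 10:05-19:40.
Jonas free: 07:50-10:05, 10:25-18:35.
Priya free: 07:55-14:35, 16:15-20:50.
Clara free: 06:15-06:40, 07:25-18:25, 19:35-20:25.
Xiulan free: 06:00-13:55, 14:10-19:40.
Wendy free: 07:20-19:40.
Diego ∩ Divya: 07:55-10:00, 10:05-10:50, 11:35-17:55, 18:50-19:40.
Diego ∩ Divya ∩ Jonas: 07:55-10:00, 10:25-10:50, 11:35-17:55.
Diego ∩ Divya ∩ Jonas ∩ Priya: 07:55-10:00, 10:25-10:50, 11:35-14:35, 16:15-17:55.
Diego ∩ Divya ∩ Jonas ∩ Priya ∩ Clara: 07:55-10:00, 10:25-10:50, 11:35-14:35, 16:15-17:55.
Diego ∩ Divya ∩ Jonas ∩ Priya ∩ Clara ∩ Xiulan: 07:55-10:00, 10:25-10:50, 11:35-13:55, 14:10-14:35, 16:15-17:55.
Diego ∩ Divya ∩ Jonas ∩ Priya ∩ Clara ∩ Xiulan ∩ Wendy: 07:55-10:00, 10:25-10:50, 11:35-13:55, 14:10-14:35, 16:15-17:55.
The first common window of at least 40 minutes is 07:55-10:00, so the earliest start is 07:55.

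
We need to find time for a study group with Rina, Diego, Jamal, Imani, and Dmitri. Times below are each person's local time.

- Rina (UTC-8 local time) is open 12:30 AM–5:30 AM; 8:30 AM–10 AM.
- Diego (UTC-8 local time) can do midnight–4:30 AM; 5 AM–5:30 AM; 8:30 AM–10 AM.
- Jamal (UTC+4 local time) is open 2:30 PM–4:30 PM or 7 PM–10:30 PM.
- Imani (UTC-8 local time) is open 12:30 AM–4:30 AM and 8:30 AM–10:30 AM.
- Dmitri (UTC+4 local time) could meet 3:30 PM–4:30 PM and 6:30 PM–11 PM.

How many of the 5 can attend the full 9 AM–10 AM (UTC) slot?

Rina in UTC: 08:30-13:30, 16:30-18:00 (add 8h to convert from UTC-8).
Diego in UTC: 08:00-12:30, 13:00-13:30, 16:30-18:00 (add 8h to convert from UTC-8).
Jamal in UTC: 10:30-12:30, 15:00-18:30 (subtract 4h to convert from UTC+4).
Imani in UTC: 08:30-12:30, 16:30-18:30 (add 8h to convert from UTC-8).
Dmitri in UTC: 11:30-12:30, 14:30-19:00 (subtract 4h to convert from UTC+4).
Rina, Diego, and Imani can make the full 09:00-10:00 slot — that's 3.

3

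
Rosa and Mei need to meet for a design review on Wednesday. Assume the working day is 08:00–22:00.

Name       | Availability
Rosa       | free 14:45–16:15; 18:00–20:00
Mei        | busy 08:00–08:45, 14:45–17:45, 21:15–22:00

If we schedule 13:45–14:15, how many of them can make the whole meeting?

Rosa free: 14:45-16:15, 18:00-20:00.
Mei free: 08:45-14:45, 17:45-21:15 (invert busy blocks within the working day).
Mei can make the full 13:45-14:15 slot — that's 1.

1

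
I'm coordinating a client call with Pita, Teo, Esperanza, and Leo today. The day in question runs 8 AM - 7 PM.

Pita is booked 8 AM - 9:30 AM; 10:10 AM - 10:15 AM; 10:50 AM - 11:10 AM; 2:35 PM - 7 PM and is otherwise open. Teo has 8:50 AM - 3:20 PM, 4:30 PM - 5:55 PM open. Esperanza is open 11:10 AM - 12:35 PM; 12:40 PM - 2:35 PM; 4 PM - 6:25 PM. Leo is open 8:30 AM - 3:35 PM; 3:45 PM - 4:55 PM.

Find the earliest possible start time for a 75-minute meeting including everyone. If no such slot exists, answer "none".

Pita free: 09:30-10:10, 10:15-10:50, 11:10-14:35 (invert busy blocks within the working day).
Teo free: 08:50-15:20, 16:30-17:55.
Esperanza free: 11:10-12:35, 12:40-14:35, 16:00-18:25.
Leo free: 08:30-15:35, 15:45-16:55.
Pita ∩ Teo: 09:30-10:10, 10:15-10:50, 11:10-14:35.
Pita ∩ Teo ∩ Esperanza: 11:10-12:35, 12:40-14:35.
Pita ∩ Teo ∩ Esperanza ∩ Leo: 11:10-12:35, 12:40-14:35.
So the common availability across everyone is 11:10-12:35, 12:40-14:35.
The first common window of at least 75 minutes is 11:10-12:35, so the earliest start is 11:10.

11:10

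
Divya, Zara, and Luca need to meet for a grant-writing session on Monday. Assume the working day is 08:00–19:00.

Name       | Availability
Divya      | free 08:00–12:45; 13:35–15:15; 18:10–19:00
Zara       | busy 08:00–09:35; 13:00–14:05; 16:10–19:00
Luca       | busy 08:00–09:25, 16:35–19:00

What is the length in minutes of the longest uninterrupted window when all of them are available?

190

Divya free: 08:00-12:45, 13:35-15:15, 18:10-19:00.
Zara free: 09:35-13:00, 14:05-16:10 (invert busy blocks within the working day).
Luca free: 09:25-16:35 (invert busy blocks within the working day).
Divya ∩ Zara: 09:35-12:45, 14:05-15:15.
Divya ∩ Zara ∩ Luca: 09:35-12:45, 14:05-15:15.
Those are the intersection windows.
The longest is 09:35-12:45 at 190 minutes.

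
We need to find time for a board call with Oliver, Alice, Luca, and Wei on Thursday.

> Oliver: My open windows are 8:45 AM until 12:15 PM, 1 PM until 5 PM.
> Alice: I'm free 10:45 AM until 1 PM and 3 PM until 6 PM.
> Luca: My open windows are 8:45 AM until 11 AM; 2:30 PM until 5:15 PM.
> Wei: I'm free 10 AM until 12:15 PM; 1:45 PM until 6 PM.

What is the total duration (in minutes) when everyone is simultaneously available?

135

Oliver ∩ Alice: 10:45-12:15, 15:00-17:00.
Oliver ∩ Alice ∩ Luca: 10:45-11:00, 15:00-17:00.
Oliver ∩ Alice ∩ Luca ∩ Wei: 10:45-11:00, 15:00-17:00.
Summing the common windows: 15 + 120 = 135 minutes.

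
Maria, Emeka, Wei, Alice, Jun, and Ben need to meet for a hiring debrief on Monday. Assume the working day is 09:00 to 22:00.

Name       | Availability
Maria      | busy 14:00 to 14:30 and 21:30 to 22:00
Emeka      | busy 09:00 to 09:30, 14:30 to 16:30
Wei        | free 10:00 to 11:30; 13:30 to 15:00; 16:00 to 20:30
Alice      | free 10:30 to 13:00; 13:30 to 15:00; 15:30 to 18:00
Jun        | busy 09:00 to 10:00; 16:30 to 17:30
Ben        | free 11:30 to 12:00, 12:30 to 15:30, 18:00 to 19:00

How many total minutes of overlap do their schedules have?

30

Maria free: 09:00-14:00, 14:30-21:30 (invert busy blocks within the working day).
Emeka free: 09:30-14:30, 16:30-22:00 (invert busy blocks within the working day).
Wei free: 10:00-11:30, 13:30-15:00, 16:00-20:30.
Alice free: 10:30-13:00, 13:30-15:00, 15:30-18:00.
Jun free: 10:00-16:30, 17:30-22:00 (invert busy blocks within the working day).
Ben free: 11:30-12:00, 12:30-15:30, 18:00-19:00.
Maria ∩ Emeka: 09:30-14:00, 16:30-21:30.
Maria ∩ Emeka ∩ Wei: 10:00-11:30, 13:30-14:00, 16:30-20:30.
Maria ∩ Emeka ∩ Wei ∩ Alice: 10:30-11:30, 13:30-14:00, 16:30-18:00.
Maria ∩ Emeka ∩ Wei ∩ Alice ∩ Jun: 10:30-11:30, 13:30-14:00, 17:30-18:00.
Maria ∩ Emeka ∩ Wei ∩ Alice ∩ Jun ∩ Ben: 13:30-14:00.
That's a single block of 30 minutes.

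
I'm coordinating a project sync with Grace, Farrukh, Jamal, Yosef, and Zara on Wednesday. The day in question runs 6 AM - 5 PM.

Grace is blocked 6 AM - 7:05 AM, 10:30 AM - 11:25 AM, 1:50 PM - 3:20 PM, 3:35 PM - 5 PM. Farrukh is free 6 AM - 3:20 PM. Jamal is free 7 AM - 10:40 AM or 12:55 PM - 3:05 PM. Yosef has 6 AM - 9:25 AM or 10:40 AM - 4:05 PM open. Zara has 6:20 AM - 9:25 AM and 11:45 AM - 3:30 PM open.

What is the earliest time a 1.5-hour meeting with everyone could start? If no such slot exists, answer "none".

07:05

Grace free: 07:05-10:30, 11:25-13:50, 15:20-15:35 (invert busy blocks within the working day).
Farrukh free: 06:00-15:20.
Jamal free: 07:00-10:40, 12:55-15:05.
Yosef free: 06:00-09:25, 10:40-16:05.
Zara free: 06:20-09:25, 11:45-15:30.
Grace ∩ Farrukh: 07:05-10:30, 11:25-13:50.
Grace ∩ Farrukh ∩ Jamal: 07:05-10:30, 12:55-13:50.
Grace ∩ Farrukh ∩ Jamal ∩ Yosef: 07:05-09:25, 12:55-13:50.
Grace ∩ Farrukh ∩ Jamal ∩ Yosef ∩ Zara: 07:05-09:25, 12:55-13:50.
The first common window of at least 90 minutes is 07:05-09:25, so the earliest start is 07:05.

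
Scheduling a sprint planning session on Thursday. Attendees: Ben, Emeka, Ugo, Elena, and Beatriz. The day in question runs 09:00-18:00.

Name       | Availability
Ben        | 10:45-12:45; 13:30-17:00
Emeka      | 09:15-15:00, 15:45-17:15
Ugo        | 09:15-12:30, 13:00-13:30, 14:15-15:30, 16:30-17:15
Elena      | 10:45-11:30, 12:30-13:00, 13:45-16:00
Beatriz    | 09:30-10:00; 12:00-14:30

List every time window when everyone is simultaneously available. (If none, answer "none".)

14:15-14:30

Ben ∩ Emeka: 10:45-12:45, 13:30-15:00, 15:45-17:00.
Ben ∩ Emeka ∩ Ugo: 10:45-12:30, 14:15-15:00, 16:30-17:00.
Ben ∩ Emeka ∩ Ugo ∩ Elena: 10:45-11:30, 14:15-15:00.
Ben ∩ Emeka ∩ Ugo ∩ Elena ∩ Beatriz: 14:15-14:30.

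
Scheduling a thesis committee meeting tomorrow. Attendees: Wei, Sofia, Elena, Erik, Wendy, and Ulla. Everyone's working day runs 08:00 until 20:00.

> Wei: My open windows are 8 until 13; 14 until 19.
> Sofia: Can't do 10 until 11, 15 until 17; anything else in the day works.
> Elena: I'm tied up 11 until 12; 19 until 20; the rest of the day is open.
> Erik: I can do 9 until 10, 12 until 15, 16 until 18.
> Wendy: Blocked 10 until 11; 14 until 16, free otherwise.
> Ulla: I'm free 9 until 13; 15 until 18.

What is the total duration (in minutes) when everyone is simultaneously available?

180

Wei free: 08:00-13:00, 14:00-19:00.
Sofia free: 08:00-10:00, 11:00-15:00, 17:00-20:00 (invert busy blocks within the working day).
Elena free: 08:00-11:00, 12:00-19:00 (invert busy blocks within the working day).
Erik free: 09:00-10:00, 12:00-15:00, 16:00-18:00.
Wendy free: 08:00-10:00, 11:00-14:00, 16:00-20:00 (invert busy blocks within the working day).
Ulla free: 09:00-13:00, 15:00-18:00.
Wei ∩ Sofia: 08:00-10:00, 11:00-13:00, 14:00-15:00, 17:00-19:00.
Wei ∩ Sofia ∩ Elena: 08:00-10:00, 12:00-13:00, 14:00-15:00, 17:00-19:00.
Wei ∩ Sofia ∩ Elena ∩ Erik: 09:00-10:00, 12:00-13:00, 14:00-15:00, 17:00-18:00.
Wei ∩ Sofia ∩ Elena ∩ Erik ∩ Wendy: 09:00-10:00, 12:00-13:00, 17:00-18:00.
Wei ∩ Sofia ∩ Elena ∩ Erik ∩ Wendy ∩ Ulla: 09:00-10:00, 12:00-13:00, 17:00-18:00.
Summing the common windows: 60 + 60 + 60 = 180 minutes.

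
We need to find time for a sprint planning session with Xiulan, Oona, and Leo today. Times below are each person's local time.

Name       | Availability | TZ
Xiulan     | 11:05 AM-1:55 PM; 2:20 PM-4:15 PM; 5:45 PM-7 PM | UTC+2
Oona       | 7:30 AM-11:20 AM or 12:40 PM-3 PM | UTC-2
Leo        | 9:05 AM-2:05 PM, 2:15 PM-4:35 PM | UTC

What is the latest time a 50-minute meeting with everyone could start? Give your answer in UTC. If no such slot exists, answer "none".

Xiulan in UTC: 09:05-11:55, 12:20-14:15, 15:45-17:00 (subtract 2h to convert from UTC+2).
Oona in UTC: 09:30-13:20, 14:40-17:00 (add 2h to convert from UTC-2).
Leo in UTC: 09:05-14:05, 14:15-16:35.
Xiulan ∩ Oona: 09:30-11:55, 12:20-13:20, 15:45-17:00.
Xiulan ∩ Oona ∩ Leo: 09:30-11:55, 12:20-13:20, 15:45-16:35.
The last common window of at least 50 minutes is 15:45-16:35; a 50-minute meeting can start as late as 15:45 and still end by 16:35.

15:45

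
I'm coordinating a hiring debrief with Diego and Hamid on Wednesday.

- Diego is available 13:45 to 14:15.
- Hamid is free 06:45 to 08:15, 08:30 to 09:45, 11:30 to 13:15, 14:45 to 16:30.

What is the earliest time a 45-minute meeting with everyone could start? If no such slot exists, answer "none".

none

Diego ∩ Hamid: ∅.
There is no time when everyone is free.
No common window is at least 45 minutes long.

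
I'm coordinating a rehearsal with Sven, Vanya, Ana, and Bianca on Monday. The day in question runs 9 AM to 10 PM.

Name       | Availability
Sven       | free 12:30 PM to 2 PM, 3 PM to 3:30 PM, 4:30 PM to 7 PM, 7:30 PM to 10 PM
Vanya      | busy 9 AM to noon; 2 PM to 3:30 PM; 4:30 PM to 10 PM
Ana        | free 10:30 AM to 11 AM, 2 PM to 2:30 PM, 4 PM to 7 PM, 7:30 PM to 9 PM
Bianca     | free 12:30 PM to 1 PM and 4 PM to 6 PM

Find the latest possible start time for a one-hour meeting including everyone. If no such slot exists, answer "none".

Sven free: 12:30-14:00, 15:00-15:30, 16:30-19:00, 19:30-22:00.
Vanya free: 12:00-14:00, 15:30-16:30 (invert busy blocks within the working day).
Ana free: 10:30-11:00, 14:00-14:30, 16:00-19:00, 19:30-21:00.
Bianca free: 12:30-13:00, 16:00-18:00.
Sven ∩ Vanya: 12:30-14:00.
Sven ∩ Vanya ∩ Ana: ∅.
Sven ∩ Vanya ∩ Ana ∩ Bianca: ∅.
There is no time when everyone is free.
No common window is at least 60 minutes long.

none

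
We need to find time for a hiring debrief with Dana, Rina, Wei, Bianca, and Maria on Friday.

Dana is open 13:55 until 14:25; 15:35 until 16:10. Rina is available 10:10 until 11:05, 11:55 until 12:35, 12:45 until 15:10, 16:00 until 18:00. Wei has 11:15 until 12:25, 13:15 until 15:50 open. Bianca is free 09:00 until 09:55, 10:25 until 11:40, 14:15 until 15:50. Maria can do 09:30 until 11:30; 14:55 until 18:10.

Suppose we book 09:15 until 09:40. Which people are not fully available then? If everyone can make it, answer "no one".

Dana, Maria, Rina, Wei

Dana: not fully free for 09:15-09:40. Rina: not fully free for 09:15-09:40. Wei: not fully free for 09:15-09:40. Bianca: free for 09:15-09:40. Maria: not fully free for 09:15-09:40.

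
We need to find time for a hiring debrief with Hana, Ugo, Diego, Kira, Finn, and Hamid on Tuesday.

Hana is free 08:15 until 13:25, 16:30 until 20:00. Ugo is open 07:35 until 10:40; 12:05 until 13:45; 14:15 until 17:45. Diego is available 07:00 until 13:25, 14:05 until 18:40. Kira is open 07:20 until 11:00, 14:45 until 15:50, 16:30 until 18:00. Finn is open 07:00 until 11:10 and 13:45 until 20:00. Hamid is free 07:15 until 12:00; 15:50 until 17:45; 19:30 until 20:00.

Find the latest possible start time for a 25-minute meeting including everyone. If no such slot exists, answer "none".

Hana ∩ Ugo: 08:15-10:40, 12:05-13:25, 16:30-17:45.
Hana ∩ Ugo ∩ Diego: 08:15-10:40, 12:05-13:25, 16:30-17:45.
Hana ∩ Ugo ∩ Diego ∩ Kira: 08:15-10:40, 16:30-17:45.
Hana ∩ Ugo ∩ Diego ∩ Kira ∩ Finn: 08:15-10:40, 16:30-17:45.
Hana ∩ Ugo ∩ Diego ∩ Kira ∩ Finn ∩ Hamid: 08:15-10:40, 16:30-17:45.
The last common window of at least 25 minutes is 16:30-17:45; a 25-minute meeting can start as late as 17:20 and still end by 17:45.

17:20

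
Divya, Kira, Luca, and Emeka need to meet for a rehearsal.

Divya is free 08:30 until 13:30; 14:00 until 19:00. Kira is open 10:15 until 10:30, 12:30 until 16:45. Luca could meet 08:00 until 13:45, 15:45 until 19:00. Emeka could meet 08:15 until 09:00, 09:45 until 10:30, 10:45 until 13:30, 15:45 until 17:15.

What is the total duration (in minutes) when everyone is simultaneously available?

Divya ∩ Kira: 10:15-10:30, 12:30-13:30, 14:00-16:45.
Divya ∩ Kira ∩ Luca: 10:15-10:30, 12:30-13:30, 15:45-16:45.
Divya ∩ Kira ∩ Luca ∩ Emeka: 10:15-10:30, 12:30-13:30, 15:45-16:45.
Summing the common windows: 15 + 60 + 60 = 135 minutes.

135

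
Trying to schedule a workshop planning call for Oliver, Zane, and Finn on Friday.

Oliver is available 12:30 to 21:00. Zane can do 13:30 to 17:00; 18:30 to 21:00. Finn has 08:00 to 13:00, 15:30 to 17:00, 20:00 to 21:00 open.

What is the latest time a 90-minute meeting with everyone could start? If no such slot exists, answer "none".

Oliver ∩ Zane: 13:30-17:00, 18:30-21:00.
Oliver ∩ Zane ∩ Finn: 15:30-17:00, 20:00-21:00.
The last common window of at least 90 minutes is 15:30-17:00; a 90-minute meeting can start as late as 15:30 and still end by 17:00.

15:30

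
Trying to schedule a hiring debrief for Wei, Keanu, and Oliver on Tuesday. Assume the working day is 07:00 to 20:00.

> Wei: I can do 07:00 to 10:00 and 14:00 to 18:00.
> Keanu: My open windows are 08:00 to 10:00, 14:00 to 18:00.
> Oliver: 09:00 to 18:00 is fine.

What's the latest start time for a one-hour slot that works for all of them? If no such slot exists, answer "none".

17:00

Wei ∩ Keanu: 08:00-10:00, 14:00-18:00.
Wei ∩ Keanu ∩ Oliver: 09:00-10:00, 14:00-18:00.
Those are the intersection windows.
The last common window of at least 60 minutes is 14:00-18:00; a 60-minute meeting can start as late as 17:00 and still end by 18:00.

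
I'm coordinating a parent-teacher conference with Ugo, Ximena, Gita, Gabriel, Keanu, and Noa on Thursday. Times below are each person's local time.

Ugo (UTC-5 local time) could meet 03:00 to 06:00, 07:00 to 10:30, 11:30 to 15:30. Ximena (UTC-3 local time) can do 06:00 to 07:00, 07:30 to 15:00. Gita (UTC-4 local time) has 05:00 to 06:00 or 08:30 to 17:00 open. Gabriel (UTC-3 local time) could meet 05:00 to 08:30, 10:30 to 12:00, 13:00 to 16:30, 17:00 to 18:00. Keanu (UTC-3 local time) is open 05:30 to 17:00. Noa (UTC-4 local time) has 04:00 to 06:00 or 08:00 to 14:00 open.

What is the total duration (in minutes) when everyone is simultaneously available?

240

Ugo in UTC: 08:00-11:00, 12:00-15:30, 16:30-20:30 (add 5h to convert from UTC-5).
Ximena in UTC: 09:00-10:00, 10:30-18:00 (add 3h to convert from UTC-3).
Gita in UTC: 09:00-10:00, 12:30-21:00 (add 4h to convert from UTC-4).
Gabriel in UTC: 08:00-11:30, 13:30-15:00, 16:00-19:30, 20:00-21:00 (add 3h to convert from UTC-3).
Keanu in UTC: 08:30-20:00 (add 3h to convert from UTC-3).
Noa in UTC: 08:00-10:00, 12:00-18:00 (add 4h to convert from UTC-4).
Ugo ∩ Ximena: 09:00-10:00, 10:30-11:00, 12:00-15:30, 16:30-18:00.
Ugo ∩ Ximena ∩ Gita: 09:00-10:00, 12:30-15:30, 16:30-18:00.
Ugo ∩ Ximena ∩ Gita ∩ Gabriel: 09:00-10:00, 13:30-15:00, 16:30-18:00.
Ugo ∩ Ximena ∩ Gita ∩ Gabriel ∩ Keanu: 09:00-10:00, 13:30-15:00, 16:30-18:00.
Ugo ∩ Ximena ∩ Gita ∩ Gabriel ∩ Keanu ∩ Noa: 09:00-10:00, 13:30-15:00, 16:30-18:00.
Summing the common windows: 60 + 90 + 90 = 240 minutes.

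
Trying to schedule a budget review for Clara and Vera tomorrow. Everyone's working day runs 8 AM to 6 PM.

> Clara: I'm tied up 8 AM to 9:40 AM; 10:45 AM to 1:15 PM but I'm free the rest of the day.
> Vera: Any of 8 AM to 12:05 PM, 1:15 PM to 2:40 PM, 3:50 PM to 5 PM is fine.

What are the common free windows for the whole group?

09:40-10:45, 13:15-14:40, 15:50-17:00

Clara free: 09:40-10:45, 13:15-18:00 (invert busy blocks within the working day).
Vera free: 08:00-12:05, 13:15-14:40, 15:50-17:00.
Clara ∩ Vera: 09:40-10:45, 13:15-14:40, 15:50-17:00.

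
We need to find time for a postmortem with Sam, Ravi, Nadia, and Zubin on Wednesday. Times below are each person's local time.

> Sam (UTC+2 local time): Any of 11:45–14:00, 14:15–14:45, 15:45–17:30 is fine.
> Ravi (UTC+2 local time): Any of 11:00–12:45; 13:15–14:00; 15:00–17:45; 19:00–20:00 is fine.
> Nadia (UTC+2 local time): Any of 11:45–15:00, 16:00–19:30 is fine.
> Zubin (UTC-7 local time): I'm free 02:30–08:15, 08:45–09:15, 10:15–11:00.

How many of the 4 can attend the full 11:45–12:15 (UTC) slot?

Sam in UTC: 09:45-12:00, 12:15-12:45, 13:45-15:30 (subtract 2h to convert from UTC+2).
Ravi in UTC: 09:00-10:45, 11:15-12:00, 13:00-15:45, 17:00-18:00 (subtract 2h to convert from UTC+2).
Nadia in UTC: 09:45-13:00, 14:00-17:30 (subtract 2h to convert from UTC+2).
Zubin in UTC: 09:30-15:15, 15:45-16:15, 17:15-18:00 (add 7h to convert from UTC-7).
Nadia and Zubin can make the full 11:45-12:15 slot — that's 2.

2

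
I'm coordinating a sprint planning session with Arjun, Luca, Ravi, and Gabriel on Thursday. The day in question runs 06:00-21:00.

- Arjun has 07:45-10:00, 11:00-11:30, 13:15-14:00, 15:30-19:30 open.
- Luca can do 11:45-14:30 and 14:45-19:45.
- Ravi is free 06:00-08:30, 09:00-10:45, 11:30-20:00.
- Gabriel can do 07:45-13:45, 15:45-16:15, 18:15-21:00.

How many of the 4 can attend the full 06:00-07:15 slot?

Ravi can make the full 06:00-07:15 slot — that's 1.

1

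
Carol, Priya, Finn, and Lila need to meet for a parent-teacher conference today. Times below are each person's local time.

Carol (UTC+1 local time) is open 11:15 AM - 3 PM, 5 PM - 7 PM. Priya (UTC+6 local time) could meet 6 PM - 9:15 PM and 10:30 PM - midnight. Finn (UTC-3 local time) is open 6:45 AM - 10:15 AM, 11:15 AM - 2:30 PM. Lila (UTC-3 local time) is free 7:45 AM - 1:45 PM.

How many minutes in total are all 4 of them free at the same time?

Carol in UTC: 10:15-14:00, 16:00-18:00 (subtract 1h to convert from UTC+1).
Priya in UTC: 12:00-15:15, 16:30-18:00 (subtract 6h to convert from UTC+6).
Finn in UTC: 09:45-13:15, 14:15-17:30 (add 3h to convert from UTC-3).
Lila in UTC: 10:45-16:45 (add 3h to convert from UTC-3).
Carol ∩ Priya: 12:00-14:00, 16:30-18:00.
Carol ∩ Priya ∩ Finn: 12:00-13:15, 16:30-17:30.
Carol ∩ Priya ∩ Finn ∩ Lila: 12:00-13:15, 16:30-16:45.
So the common availability across everyone is 12:00-13:15, 16:30-16:45.
Summing the common windows: 75 + 15 = 90 minutes.

90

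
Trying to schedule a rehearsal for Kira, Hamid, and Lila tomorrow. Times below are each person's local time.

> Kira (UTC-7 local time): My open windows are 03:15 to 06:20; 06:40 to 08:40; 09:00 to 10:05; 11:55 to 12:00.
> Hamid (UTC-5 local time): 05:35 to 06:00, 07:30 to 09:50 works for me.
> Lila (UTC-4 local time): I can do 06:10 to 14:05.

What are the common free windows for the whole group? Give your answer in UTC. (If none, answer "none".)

Kira in UTC: 10:15-13:20, 13:40-15:40, 16:00-17:05, 18:55-19:00 (add 7h to convert from UTC-7).
Hamid in UTC: 10:35-11:00, 12:30-14:50 (add 5h to convert from UTC-5).
Lila in UTC: 10:10-18:05 (add 4h to convert from UTC-4).
Kira ∩ Hamid: 10:35-11:00, 12:30-13:20, 13:40-14:50.
Kira ∩ Hamid ∩ Lila: 10:35-11:00, 12:30-13:20, 13:40-14:50.
So the common availability across everyone is 10:35-11:00, 12:30-13:20, 13:40-14:50.

10:35-11:00, 12:30-13:20, 13:40-14:50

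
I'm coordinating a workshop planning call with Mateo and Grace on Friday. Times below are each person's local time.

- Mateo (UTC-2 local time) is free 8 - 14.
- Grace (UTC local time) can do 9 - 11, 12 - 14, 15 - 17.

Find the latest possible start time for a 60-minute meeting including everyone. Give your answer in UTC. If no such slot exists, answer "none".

15:00

Mateo in UTC: 10:00-16:00 (add 2h to convert from UTC-2).
Grace in UTC: 09:00-11:00, 12:00-14:00, 15:00-17:00.
Mateo ∩ Grace: 10:00-11:00, 12:00-14:00, 15:00-16:00.
The last common window of at least 60 minutes is 15:00-16:00; a 60-minute meeting can start as late as 15:00 and still end by 16:00.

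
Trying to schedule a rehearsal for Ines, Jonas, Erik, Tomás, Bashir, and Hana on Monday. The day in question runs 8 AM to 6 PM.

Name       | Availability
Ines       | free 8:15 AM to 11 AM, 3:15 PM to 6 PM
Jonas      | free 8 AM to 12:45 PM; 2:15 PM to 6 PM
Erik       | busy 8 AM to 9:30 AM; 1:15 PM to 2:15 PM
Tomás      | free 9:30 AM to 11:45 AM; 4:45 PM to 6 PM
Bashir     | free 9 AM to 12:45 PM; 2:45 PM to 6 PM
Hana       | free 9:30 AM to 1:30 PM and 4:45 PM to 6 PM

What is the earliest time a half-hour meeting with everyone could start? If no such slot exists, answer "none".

Ines free: 08:15-11:00, 15:15-18:00.
Jonas free: 08:00-12:45, 14:15-18:00.
Erik free: 09:30-13:15, 14:15-18:00 (invert busy blocks within the working day).
Tomás free: 09:30-11:45, 16:45-18:00.
Bashir free: 09:00-12:45, 14:45-18:00.
Hana free: 09:30-13:30, 16:45-18:00.
Ines ∩ Jonas: 08:15-11:00, 15:15-18:00.
Ines ∩ Jonas ∩ Erik: 09:30-11:00, 15:15-18:00.
Ines ∩ Jonas ∩ Erik ∩ Tomás: 09:30-11:00, 16:45-18:00.
Ines ∩ Jonas ∩ Erik ∩ Tomás ∩ Bashir: 09:30-11:00, 16:45-18:00.
Ines ∩ Jonas ∩ Erik ∩ Tomás ∩ Bashir ∩ Hana: 09:30-11:00, 16:45-18:00.
The first common window of at least 30 minutes is 09:30-11:00, so the earliest start is 09:30.

09:30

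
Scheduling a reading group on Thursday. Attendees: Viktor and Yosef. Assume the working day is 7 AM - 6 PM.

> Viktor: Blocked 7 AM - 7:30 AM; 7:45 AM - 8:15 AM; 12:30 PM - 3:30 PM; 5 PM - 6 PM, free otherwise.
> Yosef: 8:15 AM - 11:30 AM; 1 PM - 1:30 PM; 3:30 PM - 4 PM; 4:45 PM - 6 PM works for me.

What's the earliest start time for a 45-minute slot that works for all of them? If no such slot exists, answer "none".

08:15

Viktor free: 07:30-07:45, 08:15-12:30, 15:30-17:00 (invert busy blocks within the working day).
Yosef free: 08:15-11:30, 13:00-13:30, 15:30-16:00, 16:45-18:00.
Viktor ∩ Yosef: 08:15-11:30, 15:30-16:00, 16:45-17:00.
Those are the intersection windows.
The first common window of at least 45 minutes is 08:15-11:30, so the earliest start is 08:15.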